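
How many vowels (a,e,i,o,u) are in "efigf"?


Input: efigf
Checking each character:
  'e' at position 0: vowel (running total: 1)
  'f' at position 1: consonant
  'i' at position 2: vowel (running total: 2)
  'g' at position 3: consonant
  'f' at position 4: consonant
Total vowels: 2

2


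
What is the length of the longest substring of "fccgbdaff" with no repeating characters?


Input: "fccgbdaff"
Sliding window (track last position of each char):
  Position 0 ('f'): window [0,0] length 1 -- new best
  Position 1 ('c'): window [0,1] length 2 -- new best
  Position 2 ('c'): repeat (last at 1), move window start to 2
  Position 2 ('c'): window [2,2] length 1
  Position 3 ('g'): window [2,3] length 2
  Position 4 ('b'): window [2,4] length 3 -- new best
  Position 5 ('d'): window [2,5] length 4 -- new best
  Position 6 ('a'): window [2,6] length 5 -- new best
  Position 7 ('f'): window [2,7] length 6 -- new best
  Position 8 ('f'): repeat (last at 7), move window start to 8
  Position 8 ('f'): window [8,8] length 1
Longest substring with no repeats: "cgbdaf" with length 6

6


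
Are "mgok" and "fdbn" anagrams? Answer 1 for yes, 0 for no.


Strings: "mgok", "fdbn"
Sorted first:  gkmo
Sorted second: bdfn
Differ at position 0: 'g' vs 'b' => not anagrams

0


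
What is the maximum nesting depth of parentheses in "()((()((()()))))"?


Input: "()((()((()()))))"
Tracking depth:
  Position 0 '(': depth becomes 1
  Position 1 ')': depth becomes 0
  Position 2 '(': depth becomes 1
  Position 3 '(': depth becomes 2
  Position 4 '(': depth becomes 3
  Position 5 ')': depth becomes 2
  Position 6 '(': depth becomes 3
  Position 7 '(': depth becomes 4
  Position 8 '(': depth becomes 5
  Position 9 ')': depth becomes 4
  Position 10 '(': depth becomes 5
  Position 11 ')': depth becomes 4
  Position 12 ')': depth becomes 3
  Position 13 ')': depth becomes 2
  Position 14 ')': depth becomes 1
  Position 15 ')': depth becomes 0
Maximum depth reached: 5

5


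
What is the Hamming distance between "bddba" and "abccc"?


Comparing "bddba" and "abccc" position by position:
  Position 0: 'b' vs 'a' => differ
  Position 1: 'd' vs 'b' => differ
  Position 2: 'd' vs 'c' => differ
  Position 3: 'b' vs 'c' => differ
  Position 4: 'a' vs 'c' => differ
Total differences (Hamming distance): 5

5


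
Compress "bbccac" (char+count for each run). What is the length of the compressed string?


Input: bbccac
Runs:
  'b' x 2 => "b2"
  'c' x 2 => "c2"
  'a' x 1 => "a1"
  'c' x 1 => "c1"
Compressed: "b2c2a1c1"
Compressed length: 8

8


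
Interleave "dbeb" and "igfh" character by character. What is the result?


Interleaving "dbeb" and "igfh":
  Position 0: 'd' from first, 'i' from second => "di"
  Position 1: 'b' from first, 'g' from second => "bg"
  Position 2: 'e' from first, 'f' from second => "ef"
  Position 3: 'b' from first, 'h' from second => "bh"
Result: dibgefbh

dibgefbh


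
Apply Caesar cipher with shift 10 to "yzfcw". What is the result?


Caesar cipher: shift "yzfcw" by 10
  'y' (pos 24) + 10 = pos 8 = 'i'
  'z' (pos 25) + 10 = pos 9 = 'j'
  'f' (pos 5) + 10 = pos 15 = 'p'
  'c' (pos 2) + 10 = pos 12 = 'm'
  'w' (pos 22) + 10 = pos 6 = 'g'
Result: ijpmg

ijpmg


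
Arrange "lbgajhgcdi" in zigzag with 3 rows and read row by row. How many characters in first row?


Zigzag "lbgajhgcdi" into 3 rows:
Placing characters:
  'l' => row 0
  'b' => row 1
  'g' => row 2
  'a' => row 1
  'j' => row 0
  'h' => row 1
  'g' => row 2
  'c' => row 1
  'd' => row 0
  'i' => row 1
Rows:
  Row 0: "ljd"
  Row 1: "bahci"
  Row 2: "gg"
First row length: 3

3


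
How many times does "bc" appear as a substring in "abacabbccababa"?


Searching for "bc" in "abacabbccababa"
Scanning each position:
  Position 0: "ab" => no
  Position 1: "ba" => no
  Position 2: "ac" => no
  Position 3: "ca" => no
  Position 4: "ab" => no
  Position 5: "bb" => no
  Position 6: "bc" => MATCH
  Position 7: "cc" => no
  Position 8: "ca" => no
  Position 9: "ab" => no
  Position 10: "ba" => no
  Position 11: "ab" => no
  Position 12: "ba" => no
Total occurrences: 1

1


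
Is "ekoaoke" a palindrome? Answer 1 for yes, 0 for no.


Input: ekoaoke
Reversed: ekoaoke
  Compare pos 0 ('e') with pos 6 ('e'): match
  Compare pos 1 ('k') with pos 5 ('k'): match
  Compare pos 2 ('o') with pos 4 ('o'): match
Result: palindrome

1


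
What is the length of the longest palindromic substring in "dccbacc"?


Input: "dccbacc"
Checking substrings for palindromes:
  [1:3] "cc" (len 2) => palindrome
  [5:7] "cc" (len 2) => palindrome
Longest palindromic substring: "cc" with length 2

2


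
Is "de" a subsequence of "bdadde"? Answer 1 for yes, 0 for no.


Check if "de" is a subsequence of "bdadde"
Greedy scan:
  Position 0 ('b'): no match needed
  Position 1 ('d'): matches sub[0] = 'd'
  Position 2 ('a'): no match needed
  Position 3 ('d'): no match needed
  Position 4 ('d'): no match needed
  Position 5 ('e'): matches sub[1] = 'e'
All 2 characters matched => is a subsequence

1


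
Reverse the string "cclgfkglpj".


Input: cclgfkglpj
Reading characters right to left:
  Position 9: 'j'
  Position 8: 'p'
  Position 7: 'l'
  Position 6: 'g'
  Position 5: 'k'
  Position 4: 'f'
  Position 3: 'g'
  Position 2: 'l'
  Position 1: 'c'
  Position 0: 'c'
Reversed: jplgkfglcc

jplgkfglcc


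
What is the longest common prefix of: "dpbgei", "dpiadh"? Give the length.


Words: dpbgei, dpiadh
  Position 0: all 'd' => match
  Position 1: all 'p' => match
  Position 2: ('b', 'i') => mismatch, stop
LCP = "dp" (length 2)

2


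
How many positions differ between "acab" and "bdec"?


Comparing "acab" and "bdec" position by position:
  Position 0: 'a' vs 'b' => DIFFER
  Position 1: 'c' vs 'd' => DIFFER
  Position 2: 'a' vs 'e' => DIFFER
  Position 3: 'b' vs 'c' => DIFFER
Positions that differ: 4

4


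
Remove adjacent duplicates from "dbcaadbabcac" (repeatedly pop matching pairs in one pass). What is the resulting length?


Input: dbcaadbabcac
Stack-based adjacent duplicate removal:
  Read 'd': push. Stack: d
  Read 'b': push. Stack: db
  Read 'c': push. Stack: dbc
  Read 'a': push. Stack: dbca
  Read 'a': matches stack top 'a' => pop. Stack: dbc
  Read 'd': push. Stack: dbcd
  Read 'b': push. Stack: dbcdb
  Read 'a': push. Stack: dbcdba
  Read 'b': push. Stack: dbcdbab
  Read 'c': push. Stack: dbcdbabc
  Read 'a': push. Stack: dbcdbabca
  Read 'c': push. Stack: dbcdbabcac
Final stack: "dbcdbabcac" (length 10)

10


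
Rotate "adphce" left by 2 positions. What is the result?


Input: "adphce", rotate left by 2
First 2 characters: "ad"
Remaining characters: "phce"
Concatenate remaining + first: "phce" + "ad" = "phcead"

phcead


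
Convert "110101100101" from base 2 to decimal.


Input: "110101100101" in base 2
Positional expansion:
  Digit '1' (value 1) x 2^11 = 2048
  Digit '1' (value 1) x 2^10 = 1024
  Digit '0' (value 0) x 2^9 = 0
  Digit '1' (value 1) x 2^8 = 256
  Digit '0' (value 0) x 2^7 = 0
  Digit '1' (value 1) x 2^6 = 64
  Digit '1' (value 1) x 2^5 = 32
  Digit '0' (value 0) x 2^4 = 0
  Digit '0' (value 0) x 2^3 = 0
  Digit '1' (value 1) x 2^2 = 4
  Digit '0' (value 0) x 2^1 = 0
  Digit '1' (value 1) x 2^0 = 1
Sum = 3429

3429


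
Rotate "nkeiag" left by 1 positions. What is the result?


Input: "nkeiag", rotate left by 1
First 1 characters: "n"
Remaining characters: "keiag"
Concatenate remaining + first: "keiag" + "n" = "keiagn"

keiagn


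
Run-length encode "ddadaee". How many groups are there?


Input: ddadaee
Scanning for consecutive runs:
  Group 1: 'd' x 2 (positions 0-1)
  Group 2: 'a' x 1 (positions 2-2)
  Group 3: 'd' x 1 (positions 3-3)
  Group 4: 'a' x 1 (positions 4-4)
  Group 5: 'e' x 2 (positions 5-6)
Total groups: 5

5


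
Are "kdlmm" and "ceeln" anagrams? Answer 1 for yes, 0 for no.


Strings: "kdlmm", "ceeln"
Sorted first:  dklmm
Sorted second: ceeln
Differ at position 0: 'd' vs 'c' => not anagrams

0


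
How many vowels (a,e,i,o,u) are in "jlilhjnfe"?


Input: jlilhjnfe
Checking each character:
  'j' at position 0: consonant
  'l' at position 1: consonant
  'i' at position 2: vowel (running total: 1)
  'l' at position 3: consonant
  'h' at position 4: consonant
  'j' at position 5: consonant
  'n' at position 6: consonant
  'f' at position 7: consonant
  'e' at position 8: vowel (running total: 2)
Total vowels: 2

2


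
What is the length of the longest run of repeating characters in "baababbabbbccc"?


Input: "baababbabbbccc"
Scanning for longest run:
  Position 1 ('a'): new char, reset run to 1
  Position 2 ('a'): continues run of 'a', length=2
  Position 3 ('b'): new char, reset run to 1
  Position 4 ('a'): new char, reset run to 1
  Position 5 ('b'): new char, reset run to 1
  Position 6 ('b'): continues run of 'b', length=2
  Position 7 ('a'): new char, reset run to 1
  Position 8 ('b'): new char, reset run to 1
  Position 9 ('b'): continues run of 'b', length=2
  Position 10 ('b'): continues run of 'b', length=3
  Position 11 ('c'): new char, reset run to 1
  Position 12 ('c'): continues run of 'c', length=2
  Position 13 ('c'): continues run of 'c', length=3
Longest run: 'b' with length 3

3


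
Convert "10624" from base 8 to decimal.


Input: "10624" in base 8
Positional expansion:
  Digit '1' (value 1) x 8^4 = 4096
  Digit '0' (value 0) x 8^3 = 0
  Digit '6' (value 6) x 8^2 = 384
  Digit '2' (value 2) x 8^1 = 16
  Digit '4' (value 4) x 8^0 = 4
Sum = 4500

4500


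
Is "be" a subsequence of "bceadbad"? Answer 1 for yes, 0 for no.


Check if "be" is a subsequence of "bceadbad"
Greedy scan:
  Position 0 ('b'): matches sub[0] = 'b'
  Position 1 ('c'): no match needed
  Position 2 ('e'): matches sub[1] = 'e'
  Position 3 ('a'): no match needed
  Position 4 ('d'): no match needed
  Position 5 ('b'): no match needed
  Position 6 ('a'): no match needed
  Position 7 ('d'): no match needed
All 2 characters matched => is a subsequence

1


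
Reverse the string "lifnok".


Input: lifnok
Reading characters right to left:
  Position 5: 'k'
  Position 4: 'o'
  Position 3: 'n'
  Position 2: 'f'
  Position 1: 'i'
  Position 0: 'l'
Reversed: konfil

konfil


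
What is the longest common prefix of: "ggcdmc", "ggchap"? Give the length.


Words: ggcdmc, ggchap
  Position 0: all 'g' => match
  Position 1: all 'g' => match
  Position 2: all 'c' => match
  Position 3: ('d', 'h') => mismatch, stop
LCP = "ggc" (length 3)

3


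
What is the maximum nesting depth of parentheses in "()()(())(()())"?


Input: "()()(())(()())"
Tracking depth:
  Position 0 '(': depth becomes 1
  Position 1 ')': depth becomes 0
  Position 2 '(': depth becomes 1
  Position 3 ')': depth becomes 0
  Position 4 '(': depth becomes 1
  Position 5 '(': depth becomes 2
  Position 6 ')': depth becomes 1
  Position 7 ')': depth becomes 0
  Position 8 '(': depth becomes 1
  Position 9 '(': depth becomes 2
  Position 10 ')': depth becomes 1
  Position 11 '(': depth becomes 2
  Position 12 ')': depth becomes 1
  Position 13 ')': depth becomes 0
Maximum depth reached: 2

2


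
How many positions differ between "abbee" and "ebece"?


Comparing "abbee" and "ebece" position by position:
  Position 0: 'a' vs 'e' => DIFFER
  Position 1: 'b' vs 'b' => same
  Position 2: 'b' vs 'e' => DIFFER
  Position 3: 'e' vs 'c' => DIFFER
  Position 4: 'e' vs 'e' => same
Positions that differ: 3

3


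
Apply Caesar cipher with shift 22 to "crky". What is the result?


Caesar cipher: shift "crky" by 22
  'c' (pos 2) + 22 = pos 24 = 'y'
  'r' (pos 17) + 22 = pos 13 = 'n'
  'k' (pos 10) + 22 = pos 6 = 'g'
  'y' (pos 24) + 22 = pos 20 = 'u'
Result: yngu

yngu


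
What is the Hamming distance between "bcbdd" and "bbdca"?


Comparing "bcbdd" and "bbdca" position by position:
  Position 0: 'b' vs 'b' => same
  Position 1: 'c' vs 'b' => differ
  Position 2: 'b' vs 'd' => differ
  Position 3: 'd' vs 'c' => differ
  Position 4: 'd' vs 'a' => differ
Total differences (Hamming distance): 4

4


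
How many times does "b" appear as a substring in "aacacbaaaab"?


Searching for "b" in "aacacbaaaab"
Scanning each position:
  Position 0: "a" => no
  Position 1: "a" => no
  Position 2: "c" => no
  Position 3: "a" => no
  Position 4: "c" => no
  Position 5: "b" => MATCH
  Position 6: "a" => no
  Position 7: "a" => no
  Position 8: "a" => no
  Position 9: "a" => no
  Position 10: "b" => MATCH
Total occurrences: 2

2


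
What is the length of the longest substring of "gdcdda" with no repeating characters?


Input: "gdcdda"
Sliding window (track last position of each char):
  Position 0 ('g'): window [0,0] length 1 -- new best
  Position 1 ('d'): window [0,1] length 2 -- new best
  Position 2 ('c'): window [0,2] length 3 -- new best
  Position 3 ('d'): repeat (last at 1), move window start to 2
  Position 3 ('d'): window [2,3] length 2
  Position 4 ('d'): repeat (last at 3), move window start to 4
  Position 4 ('d'): window [4,4] length 1
  Position 5 ('a'): window [4,5] length 2
Longest substring with no repeats: "gdc" with length 3

3


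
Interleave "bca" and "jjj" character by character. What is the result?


Interleaving "bca" and "jjj":
  Position 0: 'b' from first, 'j' from second => "bj"
  Position 1: 'c' from first, 'j' from second => "cj"
  Position 2: 'a' from first, 'j' from second => "aj"
Result: bjcjaj

bjcjaj


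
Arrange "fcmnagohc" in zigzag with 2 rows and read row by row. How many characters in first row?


Zigzag "fcmnagohc" into 2 rows:
Placing characters:
  'f' => row 0
  'c' => row 1
  'm' => row 0
  'n' => row 1
  'a' => row 0
  'g' => row 1
  'o' => row 0
  'h' => row 1
  'c' => row 0
Rows:
  Row 0: "fmaoc"
  Row 1: "cngh"
First row length: 5

5


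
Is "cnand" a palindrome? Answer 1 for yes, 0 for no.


Input: cnand
Reversed: dnanc
  Compare pos 0 ('c') with pos 4 ('d'): MISMATCH
  Compare pos 1 ('n') with pos 3 ('n'): match
Result: not a palindrome

0


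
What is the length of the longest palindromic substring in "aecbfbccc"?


Input: "aecbfbccc"
Checking substrings for palindromes:
  [2:7] "cbfbc" (len 5) => palindrome
  [3:6] "bfb" (len 3) => palindrome
  [6:9] "ccc" (len 3) => palindrome
  [6:8] "cc" (len 2) => palindrome
  [7:9] "cc" (len 2) => palindrome
Longest palindromic substring: "cbfbc" with length 5

5


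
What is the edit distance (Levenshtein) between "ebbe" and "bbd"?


Computing edit distance: "ebbe" -> "bbd"
DP table:
           b    b    d
      0    1    2    3
  e   1    1    2    3
  b   2    1    1    2
  b   3    2    1    2
  e   4    3    2    2
Edit distance = dp[4][3] = 2

2


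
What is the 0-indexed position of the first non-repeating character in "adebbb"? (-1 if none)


Input: adebbb
Character frequencies:
  'a': 1
  'b': 3
  'd': 1
  'e': 1
Scanning left to right for freq == 1:
  Position 0 ('a'): unique! => answer = 0

0


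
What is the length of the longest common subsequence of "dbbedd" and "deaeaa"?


LCS of "dbbedd" and "deaeaa"
DP table:
           d    e    a    e    a    a
      0    0    0    0    0    0    0
  d   0    1    1    1    1    1    1
  b   0    1    1    1    1    1    1
  b   0    1    1    1    1    1    1
  e   0    1    2    2    2    2    2
  d   0    1    2    2    2    2    2
  d   0    1    2    2    2    2    2
LCS length = dp[6][6] = 2

2


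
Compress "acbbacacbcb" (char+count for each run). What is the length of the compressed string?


Input: acbbacacbcb
Runs:
  'a' x 1 => "a1"
  'c' x 1 => "c1"
  'b' x 2 => "b2"
  'a' x 1 => "a1"
  'c' x 1 => "c1"
  'a' x 1 => "a1"
  'c' x 1 => "c1"
  'b' x 1 => "b1"
  'c' x 1 => "c1"
  'b' x 1 => "b1"
Compressed: "a1c1b2a1c1a1c1b1c1b1"
Compressed length: 20

20


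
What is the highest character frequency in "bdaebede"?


Input: bdaebede
Character counts:
  'a': 1
  'b': 2
  'd': 2
  'e': 3
Maximum frequency: 3

3


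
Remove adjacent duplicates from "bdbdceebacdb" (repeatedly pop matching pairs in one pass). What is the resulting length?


Input: bdbdceebacdb
Stack-based adjacent duplicate removal:
  Read 'b': push. Stack: b
  Read 'd': push. Stack: bd
  Read 'b': push. Stack: bdb
  Read 'd': push. Stack: bdbd
  Read 'c': push. Stack: bdbdc
  Read 'e': push. Stack: bdbdce
  Read 'e': matches stack top 'e' => pop. Stack: bdbdc
  Read 'b': push. Stack: bdbdcb
  Read 'a': push. Stack: bdbdcba
  Read 'c': push. Stack: bdbdcbac
  Read 'd': push. Stack: bdbdcbacd
  Read 'b': push. Stack: bdbdcbacdb
Final stack: "bdbdcbacdb" (length 10)

10


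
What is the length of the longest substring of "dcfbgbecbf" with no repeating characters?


Input: "dcfbgbecbf"
Sliding window (track last position of each char):
  Position 0 ('d'): window [0,0] length 1 -- new best
  Position 1 ('c'): window [0,1] length 2 -- new best
  Position 2 ('f'): window [0,2] length 3 -- new best
  Position 3 ('b'): window [0,3] length 4 -- new best
  Position 4 ('g'): window [0,4] length 5 -- new best
  Position 5 ('b'): repeat (last at 3), move window start to 4
  Position 5 ('b'): window [4,5] length 2
  Position 6 ('e'): window [4,6] length 3
  Position 7 ('c'): window [4,7] length 4
  Position 8 ('b'): repeat (last at 5), move window start to 6
  Position 8 ('b'): window [6,8] length 3
  Position 9 ('f'): window [6,9] length 4
Longest substring with no repeats: "dcfbg" with length 5

5


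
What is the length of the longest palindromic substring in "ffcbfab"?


Input: "ffcbfab"
Checking substrings for palindromes:
  [0:2] "ff" (len 2) => palindrome
Longest palindromic substring: "ff" with length 2

2


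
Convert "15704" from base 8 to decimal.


Input: "15704" in base 8
Positional expansion:
  Digit '1' (value 1) x 8^4 = 4096
  Digit '5' (value 5) x 8^3 = 2560
  Digit '7' (value 7) x 8^2 = 448
  Digit '0' (value 0) x 8^1 = 0
  Digit '4' (value 4) x 8^0 = 4
Sum = 7108

7108


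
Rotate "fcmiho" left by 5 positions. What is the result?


Input: "fcmiho", rotate left by 5
First 5 characters: "fcmih"
Remaining characters: "o"
Concatenate remaining + first: "o" + "fcmih" = "ofcmih"

ofcmih


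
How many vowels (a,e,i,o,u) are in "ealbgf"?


Input: ealbgf
Checking each character:
  'e' at position 0: vowel (running total: 1)
  'a' at position 1: vowel (running total: 2)
  'l' at position 2: consonant
  'b' at position 3: consonant
  'g' at position 4: consonant
  'f' at position 5: consonant
Total vowels: 2

2


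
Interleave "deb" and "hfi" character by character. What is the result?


Interleaving "deb" and "hfi":
  Position 0: 'd' from first, 'h' from second => "dh"
  Position 1: 'e' from first, 'f' from second => "ef"
  Position 2: 'b' from first, 'i' from second => "bi"
Result: dhefbi

dhefbi


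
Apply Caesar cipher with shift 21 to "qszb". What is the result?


Caesar cipher: shift "qszb" by 21
  'q' (pos 16) + 21 = pos 11 = 'l'
  's' (pos 18) + 21 = pos 13 = 'n'
  'z' (pos 25) + 21 = pos 20 = 'u'
  'b' (pos 1) + 21 = pos 22 = 'w'
Result: lnuw

lnuw


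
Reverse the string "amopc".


Input: amopc
Reading characters right to left:
  Position 4: 'c'
  Position 3: 'p'
  Position 2: 'o'
  Position 1: 'm'
  Position 0: 'a'
Reversed: cpoma

cpoma


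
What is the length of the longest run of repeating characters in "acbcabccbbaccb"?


Input: "acbcabccbbaccb"
Scanning for longest run:
  Position 1 ('c'): new char, reset run to 1
  Position 2 ('b'): new char, reset run to 1
  Position 3 ('c'): new char, reset run to 1
  Position 4 ('a'): new char, reset run to 1
  Position 5 ('b'): new char, reset run to 1
  Position 6 ('c'): new char, reset run to 1
  Position 7 ('c'): continues run of 'c', length=2
  Position 8 ('b'): new char, reset run to 1
  Position 9 ('b'): continues run of 'b', length=2
  Position 10 ('a'): new char, reset run to 1
  Position 11 ('c'): new char, reset run to 1
  Position 12 ('c'): continues run of 'c', length=2
  Position 13 ('b'): new char, reset run to 1
Longest run: 'c' with length 2

2


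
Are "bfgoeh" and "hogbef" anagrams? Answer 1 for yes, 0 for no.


Strings: "bfgoeh", "hogbef"
Sorted first:  befgho
Sorted second: befgho
Sorted forms match => anagrams

1


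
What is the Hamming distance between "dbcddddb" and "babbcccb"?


Comparing "dbcddddb" and "babbcccb" position by position:
  Position 0: 'd' vs 'b' => differ
  Position 1: 'b' vs 'a' => differ
  Position 2: 'c' vs 'b' => differ
  Position 3: 'd' vs 'b' => differ
  Position 4: 'd' vs 'c' => differ
  Position 5: 'd' vs 'c' => differ
  Position 6: 'd' vs 'c' => differ
  Position 7: 'b' vs 'b' => same
Total differences (Hamming distance): 7

7


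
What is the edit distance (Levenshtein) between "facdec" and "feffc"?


Computing edit distance: "facdec" -> "feffc"
DP table:
           f    e    f    f    c
      0    1    2    3    4    5
  f   1    0    1    2    3    4
  a   2    1    1    2    3    4
  c   3    2    2    2    3    3
  d   4    3    3    3    3    4
  e   5    4    3    4    4    4
  c   6    5    4    4    5    4
Edit distance = dp[6][5] = 4

4


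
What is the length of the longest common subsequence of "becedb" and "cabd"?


LCS of "becedb" and "cabd"
DP table:
           c    a    b    d
      0    0    0    0    0
  b   0    0    0    1    1
  e   0    0    0    1    1
  c   0    1    1    1    1
  e   0    1    1    1    1
  d   0    1    1    1    2
  b   0    1    1    2    2
LCS length = dp[6][4] = 2

2


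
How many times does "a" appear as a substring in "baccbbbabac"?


Searching for "a" in "baccbbbabac"
Scanning each position:
  Position 0: "b" => no
  Position 1: "a" => MATCH
  Position 2: "c" => no
  Position 3: "c" => no
  Position 4: "b" => no
  Position 5: "b" => no
  Position 6: "b" => no
  Position 7: "a" => MATCH
  Position 8: "b" => no
  Position 9: "a" => MATCH
  Position 10: "c" => no
Total occurrences: 3

3


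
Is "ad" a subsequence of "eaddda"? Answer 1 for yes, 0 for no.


Check if "ad" is a subsequence of "eaddda"
Greedy scan:
  Position 0 ('e'): no match needed
  Position 1 ('a'): matches sub[0] = 'a'
  Position 2 ('d'): matches sub[1] = 'd'
  Position 3 ('d'): no match needed
  Position 4 ('d'): no match needed
  Position 5 ('a'): no match needed
All 2 characters matched => is a subsequence

1


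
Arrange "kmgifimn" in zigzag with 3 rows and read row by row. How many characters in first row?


Zigzag "kmgifimn" into 3 rows:
Placing characters:
  'k' => row 0
  'm' => row 1
  'g' => row 2
  'i' => row 1
  'f' => row 0
  'i' => row 1
  'm' => row 2
  'n' => row 1
Rows:
  Row 0: "kf"
  Row 1: "miin"
  Row 2: "gm"
First row length: 2

2


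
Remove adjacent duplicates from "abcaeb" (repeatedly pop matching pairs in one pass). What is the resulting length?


Input: abcaeb
Stack-based adjacent duplicate removal:
  Read 'a': push. Stack: a
  Read 'b': push. Stack: ab
  Read 'c': push. Stack: abc
  Read 'a': push. Stack: abca
  Read 'e': push. Stack: abcae
  Read 'b': push. Stack: abcaeb
Final stack: "abcaeb" (length 6)

6


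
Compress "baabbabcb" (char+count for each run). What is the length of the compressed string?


Input: baabbabcb
Runs:
  'b' x 1 => "b1"
  'a' x 2 => "a2"
  'b' x 2 => "b2"
  'a' x 1 => "a1"
  'b' x 1 => "b1"
  'c' x 1 => "c1"
  'b' x 1 => "b1"
Compressed: "b1a2b2a1b1c1b1"
Compressed length: 14

14


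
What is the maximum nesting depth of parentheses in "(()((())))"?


Input: "(()((())))"
Tracking depth:
  Position 0 '(': depth becomes 1
  Position 1 '(': depth becomes 2
  Position 2 ')': depth becomes 1
  Position 3 '(': depth becomes 2
  Position 4 '(': depth becomes 3
  Position 5 '(': depth becomes 4
  Position 6 ')': depth becomes 3
  Position 7 ')': depth becomes 2
  Position 8 ')': depth becomes 1
  Position 9 ')': depth becomes 0
Maximum depth reached: 4

4


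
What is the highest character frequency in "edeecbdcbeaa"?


Input: edeecbdcbeaa
Character counts:
  'a': 2
  'b': 2
  'c': 2
  'd': 2
  'e': 4
Maximum frequency: 4

4


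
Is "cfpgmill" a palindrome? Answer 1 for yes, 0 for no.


Input: cfpgmill
Reversed: llimgpfc
  Compare pos 0 ('c') with pos 7 ('l'): MISMATCH
  Compare pos 1 ('f') with pos 6 ('l'): MISMATCH
  Compare pos 2 ('p') with pos 5 ('i'): MISMATCH
  Compare pos 3 ('g') with pos 4 ('m'): MISMATCH
Result: not a palindrome

0


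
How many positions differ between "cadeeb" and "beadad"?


Comparing "cadeeb" and "beadad" position by position:
  Position 0: 'c' vs 'b' => DIFFER
  Position 1: 'a' vs 'e' => DIFFER
  Position 2: 'd' vs 'a' => DIFFER
  Position 3: 'e' vs 'd' => DIFFER
  Position 4: 'e' vs 'a' => DIFFER
  Position 5: 'b' vs 'd' => DIFFER
Positions that differ: 6

6


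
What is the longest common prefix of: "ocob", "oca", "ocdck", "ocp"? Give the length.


Words: ocob, oca, ocdck, ocp
  Position 0: all 'o' => match
  Position 1: all 'c' => match
  Position 2: ('o', 'a', 'd', 'p') => mismatch, stop
LCP = "oc" (length 2)

2


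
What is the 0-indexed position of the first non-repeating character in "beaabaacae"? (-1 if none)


Input: beaabaacae
Character frequencies:
  'a': 5
  'b': 2
  'c': 1
  'e': 2
Scanning left to right for freq == 1:
  Position 0 ('b'): freq=2, skip
  Position 1 ('e'): freq=2, skip
  Position 2 ('a'): freq=5, skip
  Position 3 ('a'): freq=5, skip
  Position 4 ('b'): freq=2, skip
  Position 5 ('a'): freq=5, skip
  Position 6 ('a'): freq=5, skip
  Position 7 ('c'): unique! => answer = 7

7


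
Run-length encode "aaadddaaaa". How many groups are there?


Input: aaadddaaaa
Scanning for consecutive runs:
  Group 1: 'a' x 3 (positions 0-2)
  Group 2: 'd' x 3 (positions 3-5)
  Group 3: 'a' x 4 (positions 6-9)
Total groups: 3

3


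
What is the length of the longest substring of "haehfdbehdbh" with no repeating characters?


Input: "haehfdbehdbh"
Sliding window (track last position of each char):
  Position 0 ('h'): window [0,0] length 1 -- new best
  Position 1 ('a'): window [0,1] length 2 -- new best
  Position 2 ('e'): window [0,2] length 3 -- new best
  Position 3 ('h'): repeat (last at 0), move window start to 1
  Position 3 ('h'): window [1,3] length 3
  Position 4 ('f'): window [1,4] length 4 -- new best
  Position 5 ('d'): window [1,5] length 5 -- new best
  Position 6 ('b'): window [1,6] length 6 -- new best
  Position 7 ('e'): repeat (last at 2), move window start to 3
  Position 7 ('e'): window [3,7] length 5
  Position 8 ('h'): repeat (last at 3), move window start to 4
  Position 8 ('h'): window [4,8] length 5
  Position 9 ('d'): repeat (last at 5), move window start to 6
  Position 9 ('d'): window [6,9] length 4
  Position 10 ('b'): repeat (last at 6), move window start to 7
  Position 10 ('b'): window [7,10] length 4
  Position 11 ('h'): repeat (last at 8), move window start to 9
  Position 11 ('h'): window [9,11] length 3
Longest substring with no repeats: "aehfdb" with length 6

6


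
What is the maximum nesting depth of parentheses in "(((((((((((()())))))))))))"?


Input: "(((((((((((()())))))))))))"
Tracking depth:
  Position 0 '(': depth becomes 1
  Position 1 '(': depth becomes 2
  Position 2 '(': depth becomes 3
  Position 3 '(': depth becomes 4
  Position 4 '(': depth becomes 5
  Position 5 '(': depth becomes 6
  Position 6 '(': depth becomes 7
  Position 7 '(': depth becomes 8
  Position 8 '(': depth becomes 9
  Position 9 '(': depth becomes 10
  Position 10 '(': depth becomes 11
  Position 11 '(': depth becomes 12
  Position 12 ')': depth becomes 11
  Position 13 '(': depth becomes 12
  Position 14 ')': depth becomes 11
  Position 15 ')': depth becomes 10
  Position 16 ')': depth becomes 9
  Position 17 ')': depth becomes 8
  Position 18 ')': depth becomes 7
  Position 19 ')': depth becomes 6
  Position 20 ')': depth becomes 5
  Position 21 ')': depth becomes 4
  Position 22 ')': depth becomes 3
  Position 23 ')': depth becomes 2
  Position 24 ')': depth becomes 1
  Position 25 ')': depth becomes 0
Maximum depth reached: 12

12


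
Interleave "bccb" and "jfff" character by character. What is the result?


Interleaving "bccb" and "jfff":
  Position 0: 'b' from first, 'j' from second => "bj"
  Position 1: 'c' from first, 'f' from second => "cf"
  Position 2: 'c' from first, 'f' from second => "cf"
  Position 3: 'b' from first, 'f' from second => "bf"
Result: bjcfcfbf

bjcfcfbf


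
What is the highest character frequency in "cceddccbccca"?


Input: cceddccbccca
Character counts:
  'a': 1
  'b': 1
  'c': 7
  'd': 2
  'e': 1
Maximum frequency: 7

7


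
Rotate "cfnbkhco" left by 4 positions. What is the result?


Input: "cfnbkhco", rotate left by 4
First 4 characters: "cfnb"
Remaining characters: "khco"
Concatenate remaining + first: "khco" + "cfnb" = "khcocfnb"

khcocfnb


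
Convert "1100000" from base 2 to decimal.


Input: "1100000" in base 2
Positional expansion:
  Digit '1' (value 1) x 2^6 = 64
  Digit '1' (value 1) x 2^5 = 32
  Digit '0' (value 0) x 2^4 = 0
  Digit '0' (value 0) x 2^3 = 0
  Digit '0' (value 0) x 2^2 = 0
  Digit '0' (value 0) x 2^1 = 0
  Digit '0' (value 0) x 2^0 = 0
Sum = 96

96


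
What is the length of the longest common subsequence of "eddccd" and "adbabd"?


LCS of "eddccd" and "adbabd"
DP table:
           a    d    b    a    b    d
      0    0    0    0    0    0    0
  e   0    0    0    0    0    0    0
  d   0    0    1    1    1    1    1
  d   0    0    1    1    1    1    2
  c   0    0    1    1    1    1    2
  c   0    0    1    1    1    1    2
  d   0    0    1    1    1    1    2
LCS length = dp[6][6] = 2

2


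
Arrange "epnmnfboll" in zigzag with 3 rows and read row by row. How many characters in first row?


Zigzag "epnmnfboll" into 3 rows:
Placing characters:
  'e' => row 0
  'p' => row 1
  'n' => row 2
  'm' => row 1
  'n' => row 0
  'f' => row 1
  'b' => row 2
  'o' => row 1
  'l' => row 0
  'l' => row 1
Rows:
  Row 0: "enl"
  Row 1: "pmfol"
  Row 2: "nb"
First row length: 3

3


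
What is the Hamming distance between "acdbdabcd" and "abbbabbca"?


Comparing "acdbdabcd" and "abbbabbca" position by position:
  Position 0: 'a' vs 'a' => same
  Position 1: 'c' vs 'b' => differ
  Position 2: 'd' vs 'b' => differ
  Position 3: 'b' vs 'b' => same
  Position 4: 'd' vs 'a' => differ
  Position 5: 'a' vs 'b' => differ
  Position 6: 'b' vs 'b' => same
  Position 7: 'c' vs 'c' => same
  Position 8: 'd' vs 'a' => differ
Total differences (Hamming distance): 5

5


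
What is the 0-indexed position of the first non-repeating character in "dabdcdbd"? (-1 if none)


Input: dabdcdbd
Character frequencies:
  'a': 1
  'b': 2
  'c': 1
  'd': 4
Scanning left to right for freq == 1:
  Position 0 ('d'): freq=4, skip
  Position 1 ('a'): unique! => answer = 1

1


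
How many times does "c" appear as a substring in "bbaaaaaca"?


Searching for "c" in "bbaaaaaca"
Scanning each position:
  Position 0: "b" => no
  Position 1: "b" => no
  Position 2: "a" => no
  Position 3: "a" => no
  Position 4: "a" => no
  Position 5: "a" => no
  Position 6: "a" => no
  Position 7: "c" => MATCH
  Position 8: "a" => no
Total occurrences: 1

1


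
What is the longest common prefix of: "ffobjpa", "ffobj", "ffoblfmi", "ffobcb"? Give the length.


Words: ffobjpa, ffobj, ffoblfmi, ffobcb
  Position 0: all 'f' => match
  Position 1: all 'f' => match
  Position 2: all 'o' => match
  Position 3: all 'b' => match
  Position 4: ('j', 'j', 'l', 'c') => mismatch, stop
LCP = "ffob" (length 4)

4


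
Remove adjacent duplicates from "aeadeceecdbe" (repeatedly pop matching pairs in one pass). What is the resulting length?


Input: aeadeceecdbe
Stack-based adjacent duplicate removal:
  Read 'a': push. Stack: a
  Read 'e': push. Stack: ae
  Read 'a': push. Stack: aea
  Read 'd': push. Stack: aead
  Read 'e': push. Stack: aeade
  Read 'c': push. Stack: aeadec
  Read 'e': push. Stack: aeadece
  Read 'e': matches stack top 'e' => pop. Stack: aeadec
  Read 'c': matches stack top 'c' => pop. Stack: aeade
  Read 'd': push. Stack: aeaded
  Read 'b': push. Stack: aeadedb
  Read 'e': push. Stack: aeadedbe
Final stack: "aeadedbe" (length 8)

8


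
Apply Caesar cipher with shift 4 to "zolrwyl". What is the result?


Caesar cipher: shift "zolrwyl" by 4
  'z' (pos 25) + 4 = pos 3 = 'd'
  'o' (pos 14) + 4 = pos 18 = 's'
  'l' (pos 11) + 4 = pos 15 = 'p'
  'r' (pos 17) + 4 = pos 21 = 'v'
  'w' (pos 22) + 4 = pos 0 = 'a'
  'y' (pos 24) + 4 = pos 2 = 'c'
  'l' (pos 11) + 4 = pos 15 = 'p'
Result: dspvacp

dspvacp


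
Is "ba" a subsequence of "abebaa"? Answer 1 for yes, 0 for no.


Check if "ba" is a subsequence of "abebaa"
Greedy scan:
  Position 0 ('a'): no match needed
  Position 1 ('b'): matches sub[0] = 'b'
  Position 2 ('e'): no match needed
  Position 3 ('b'): no match needed
  Position 4 ('a'): matches sub[1] = 'a'
  Position 5 ('a'): no match needed
All 2 characters matched => is a subsequence

1


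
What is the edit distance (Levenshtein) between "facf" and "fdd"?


Computing edit distance: "facf" -> "fdd"
DP table:
           f    d    d
      0    1    2    3
  f   1    0    1    2
  a   2    1    1    2
  c   3    2    2    2
  f   4    3    3    3
Edit distance = dp[4][3] = 3

3


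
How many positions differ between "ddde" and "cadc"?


Comparing "ddde" and "cadc" position by position:
  Position 0: 'd' vs 'c' => DIFFER
  Position 1: 'd' vs 'a' => DIFFER
  Position 2: 'd' vs 'd' => same
  Position 3: 'e' vs 'c' => DIFFER
Positions that differ: 3

3


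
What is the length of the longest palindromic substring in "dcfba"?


Input: "dcfba"
Checking substrings for palindromes:
  No multi-char palindromic substrings found
Longest palindromic substring: "d" with length 1

1


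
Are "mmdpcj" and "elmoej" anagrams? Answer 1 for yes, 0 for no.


Strings: "mmdpcj", "elmoej"
Sorted first:  cdjmmp
Sorted second: eejlmo
Differ at position 0: 'c' vs 'e' => not anagrams

0


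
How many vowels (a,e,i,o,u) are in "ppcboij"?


Input: ppcboij
Checking each character:
  'p' at position 0: consonant
  'p' at position 1: consonant
  'c' at position 2: consonant
  'b' at position 3: consonant
  'o' at position 4: vowel (running total: 1)
  'i' at position 5: vowel (running total: 2)
  'j' at position 6: consonant
Total vowels: 2

2


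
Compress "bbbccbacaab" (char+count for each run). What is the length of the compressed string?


Input: bbbccbacaab
Runs:
  'b' x 3 => "b3"
  'c' x 2 => "c2"
  'b' x 1 => "b1"
  'a' x 1 => "a1"
  'c' x 1 => "c1"
  'a' x 2 => "a2"
  'b' x 1 => "b1"
Compressed: "b3c2b1a1c1a2b1"
Compressed length: 14

14


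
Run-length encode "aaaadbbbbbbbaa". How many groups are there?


Input: aaaadbbbbbbbaa
Scanning for consecutive runs:
  Group 1: 'a' x 4 (positions 0-3)
  Group 2: 'd' x 1 (positions 4-4)
  Group 3: 'b' x 7 (positions 5-11)
  Group 4: 'a' x 2 (positions 12-13)
Total groups: 4

4


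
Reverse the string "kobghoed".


Input: kobghoed
Reading characters right to left:
  Position 7: 'd'
  Position 6: 'e'
  Position 5: 'o'
  Position 4: 'h'
  Position 3: 'g'
  Position 2: 'b'
  Position 1: 'o'
  Position 0: 'k'
Reversed: deohgbok

deohgbok


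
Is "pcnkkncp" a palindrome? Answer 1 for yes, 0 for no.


Input: pcnkkncp
Reversed: pcnkkncp
  Compare pos 0 ('p') with pos 7 ('p'): match
  Compare pos 1 ('c') with pos 6 ('c'): match
  Compare pos 2 ('n') with pos 5 ('n'): match
  Compare pos 3 ('k') with pos 4 ('k'): match
Result: palindrome

1


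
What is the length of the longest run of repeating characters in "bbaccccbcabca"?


Input: "bbaccccbcabca"
Scanning for longest run:
  Position 1 ('b'): continues run of 'b', length=2
  Position 2 ('a'): new char, reset run to 1
  Position 3 ('c'): new char, reset run to 1
  Position 4 ('c'): continues run of 'c', length=2
  Position 5 ('c'): continues run of 'c', length=3
  Position 6 ('c'): continues run of 'c', length=4
  Position 7 ('b'): new char, reset run to 1
  Position 8 ('c'): new char, reset run to 1
  Position 9 ('a'): new char, reset run to 1
  Position 10 ('b'): new char, reset run to 1
  Position 11 ('c'): new char, reset run to 1
  Position 12 ('a'): new char, reset run to 1
Longest run: 'c' with length 4

4


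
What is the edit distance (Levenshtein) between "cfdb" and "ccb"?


Computing edit distance: "cfdb" -> "ccb"
DP table:
           c    c    b
      0    1    2    3
  c   1    0    1    2
  f   2    1    1    2
  d   3    2    2    2
  b   4    3    3    2
Edit distance = dp[4][3] = 2

2


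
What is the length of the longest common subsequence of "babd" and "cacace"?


LCS of "babd" and "cacace"
DP table:
           c    a    c    a    c    e
      0    0    0    0    0    0    0
  b   0    0    0    0    0    0    0
  a   0    0    1    1    1    1    1
  b   0    0    1    1    1    1    1
  d   0    0    1    1    1    1    1
LCS length = dp[4][6] = 1

1


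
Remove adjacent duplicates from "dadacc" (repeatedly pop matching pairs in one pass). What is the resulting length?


Input: dadacc
Stack-based adjacent duplicate removal:
  Read 'd': push. Stack: d
  Read 'a': push. Stack: da
  Read 'd': push. Stack: dad
  Read 'a': push. Stack: dada
  Read 'c': push. Stack: dadac
  Read 'c': matches stack top 'c' => pop. Stack: dada
Final stack: "dada" (length 4)

4


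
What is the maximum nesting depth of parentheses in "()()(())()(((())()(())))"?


Input: "()()(())()(((())()(())))"
Tracking depth:
  Position 0 '(': depth becomes 1
  Position 1 ')': depth becomes 0
  Position 2 '(': depth becomes 1
  Position 3 ')': depth becomes 0
  Position 4 '(': depth becomes 1
  Position 5 '(': depth becomes 2
  Position 6 ')': depth becomes 1
  Position 7 ')': depth becomes 0
  Position 8 '(': depth becomes 1
  Position 9 ')': depth becomes 0
  Position 10 '(': depth becomes 1
  Position 11 '(': depth becomes 2
  Position 12 '(': depth becomes 3
  Position 13 '(': depth becomes 4
  Position 14 ')': depth becomes 3
  Position 15 ')': depth becomes 2
  Position 16 '(': depth becomes 3
  Position 17 ')': depth becomes 2
  Position 18 '(': depth becomes 3
  Position 19 '(': depth becomes 4
  Position 20 ')': depth becomes 3
  Position 21 ')': depth becomes 2
  Position 22 ')': depth becomes 1
  Position 23 ')': depth becomes 0
Maximum depth reached: 4

4


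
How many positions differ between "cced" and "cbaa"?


Comparing "cced" and "cbaa" position by position:
  Position 0: 'c' vs 'c' => same
  Position 1: 'c' vs 'b' => DIFFER
  Position 2: 'e' vs 'a' => DIFFER
  Position 3: 'd' vs 'a' => DIFFER
Positions that differ: 3

3


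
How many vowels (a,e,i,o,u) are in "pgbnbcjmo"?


Input: pgbnbcjmo
Checking each character:
  'p' at position 0: consonant
  'g' at position 1: consonant
  'b' at position 2: consonant
  'n' at position 3: consonant
  'b' at position 4: consonant
  'c' at position 5: consonant
  'j' at position 6: consonant
  'm' at position 7: consonant
  'o' at position 8: vowel (running total: 1)
Total vowels: 1

1


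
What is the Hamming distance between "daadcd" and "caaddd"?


Comparing "daadcd" and "caaddd" position by position:
  Position 0: 'd' vs 'c' => differ
  Position 1: 'a' vs 'a' => same
  Position 2: 'a' vs 'a' => same
  Position 3: 'd' vs 'd' => same
  Position 4: 'c' vs 'd' => differ
  Position 5: 'd' vs 'd' => same
Total differences (Hamming distance): 2

2


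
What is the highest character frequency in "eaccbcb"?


Input: eaccbcb
Character counts:
  'a': 1
  'b': 2
  'c': 3
  'e': 1
Maximum frequency: 3

3


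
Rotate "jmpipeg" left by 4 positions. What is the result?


Input: "jmpipeg", rotate left by 4
First 4 characters: "jmpi"
Remaining characters: "peg"
Concatenate remaining + first: "peg" + "jmpi" = "pegjmpi"

pegjmpi


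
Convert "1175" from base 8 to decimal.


Input: "1175" in base 8
Positional expansion:
  Digit '1' (value 1) x 8^3 = 512
  Digit '1' (value 1) x 8^2 = 64
  Digit '7' (value 7) x 8^1 = 56
  Digit '5' (value 5) x 8^0 = 5
Sum = 637

637


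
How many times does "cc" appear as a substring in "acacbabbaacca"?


Searching for "cc" in "acacbabbaacca"
Scanning each position:
  Position 0: "ac" => no
  Position 1: "ca" => no
  Position 2: "ac" => no
  Position 3: "cb" => no
  Position 4: "ba" => no
  Position 5: "ab" => no
  Position 6: "bb" => no
  Position 7: "ba" => no
  Position 8: "aa" => no
  Position 9: "ac" => no
  Position 10: "cc" => MATCH
  Position 11: "ca" => no
Total occurrences: 1

1
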